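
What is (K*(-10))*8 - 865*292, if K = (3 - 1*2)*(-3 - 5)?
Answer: -251940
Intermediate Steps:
K = -8 (K = (3 - 2)*(-8) = 1*(-8) = -8)
(K*(-10))*8 - 865*292 = -8*(-10)*8 - 865*292 = 80*8 - 252580 = 640 - 252580 = -251940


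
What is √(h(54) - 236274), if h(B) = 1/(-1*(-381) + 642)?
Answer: 2887*I*√29667/1023 ≈ 486.08*I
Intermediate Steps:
h(B) = 1/1023 (h(B) = 1/(381 + 642) = 1/1023)
√(h(54) - 236274) = √(1/1023 - 236274) = √(-241708301/1023) = 2887*I*√29667/1023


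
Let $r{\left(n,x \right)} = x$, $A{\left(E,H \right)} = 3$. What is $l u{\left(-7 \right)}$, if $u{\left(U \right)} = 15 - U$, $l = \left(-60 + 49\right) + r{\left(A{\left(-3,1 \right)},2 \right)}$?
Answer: $-198$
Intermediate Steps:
$l = -9$ ($l = \left(-60 + 49\right) + 2 = -11 + 2 = -9$)
$l u{\left(-7 \right)} = - 9 \left(15 - -7\right) = - 9 \left(15 + 7\right) = \left(-9\right) 22 = -198$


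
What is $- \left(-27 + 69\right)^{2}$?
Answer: $-1764$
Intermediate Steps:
$- \left(-27 + 69\right)^{2} = - 42^{2} = \left(-1\right) 1764 = -1764$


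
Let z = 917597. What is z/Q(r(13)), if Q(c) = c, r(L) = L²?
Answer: 917597/169 ≈ 5429.6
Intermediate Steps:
z/Q(r(13)) = 917597/(13²) = 917597/169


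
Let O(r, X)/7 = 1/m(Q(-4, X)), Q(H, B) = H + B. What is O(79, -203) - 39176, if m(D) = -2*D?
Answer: -16218857/414 ≈ -39176.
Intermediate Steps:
Q(H, B) = B + H
O(r, X) = 7/(8 - 2*X) (O(r, X) = 7/((-2*(X - 4))) = 7/((-2*(-4 + X))) = 7/(8 - 2*X))
O(79, -203) - 39176 = 7/(2*(4 - 1*(-203))) - 39176 = 7/(2*(4 + 203)) - 39176 = (7/2)/207 - 39176 = (7/2)*(1/207) - 39176 = 7/414 - 39176 = -16218857/414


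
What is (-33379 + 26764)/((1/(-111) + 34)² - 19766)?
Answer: 81503415/229301357 ≈ 0.35544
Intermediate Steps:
(-33379 + 26764)/((1/(-111) + 34)² - 19766) = -6615/((-1/111 + 34)² - 19766) = -6615/((3773/111)² - 19766) = -6615/(14235529/12321 - 19766) = -6615/(-229301357/12321) = -6615*(-12321/229301357) = 81503415/229301357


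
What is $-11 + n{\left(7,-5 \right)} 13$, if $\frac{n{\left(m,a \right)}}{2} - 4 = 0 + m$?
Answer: $275$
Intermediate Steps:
$n{\left(m,a \right)} = 8 + 2 m$ ($n{\left(m,a \right)} = 8 + 2 \left(0 + m\right) = 8 + 2 m$)
$-11 + n{\left(7,-5 \right)} 13 = -11 + \left(8 + 2 \cdot 7\right) 13 = -11 + \left(8 + 14\right) 13 = -11 + 22 \cdot 13 = -11 + 286 = 275$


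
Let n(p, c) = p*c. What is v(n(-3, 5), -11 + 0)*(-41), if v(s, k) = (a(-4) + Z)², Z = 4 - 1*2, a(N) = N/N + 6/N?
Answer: -369/4 ≈ -92.250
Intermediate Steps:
a(N) = 1 + 6/N
Z = 2 (Z = 4 - 2 = 2)
n(p, c) = c*p
v(s, k) = 9/4 (v(s, k) = ((6 - 4)/(-4) + 2)² = (-¼*2 + 2)² = (-½ + 2)² = (3/2)² = 9/4)
v(n(-3, 5), -11 + 0)*(-41) = (9/4)*(-41) = -369/4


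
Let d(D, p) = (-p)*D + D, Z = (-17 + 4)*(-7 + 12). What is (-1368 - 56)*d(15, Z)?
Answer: -1409760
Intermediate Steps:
Z = -65 (Z = -13*5 = -65)
d(D, p) = D - D*p (d(D, p) = -D*p + D = D - D*p)
(-1368 - 56)*d(15, Z) = (-1368 - 56)*(15*(1 - 1*(-65))) = -21360*(1 + 65) = -21360*66 = -1424*990 = -1409760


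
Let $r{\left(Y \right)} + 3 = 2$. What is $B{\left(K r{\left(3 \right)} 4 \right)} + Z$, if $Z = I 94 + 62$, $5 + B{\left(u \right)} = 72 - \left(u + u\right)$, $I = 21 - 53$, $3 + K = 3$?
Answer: $-2879$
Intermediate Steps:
$K = 0$ ($K = -3 + 3 = 0$)
$r{\left(Y \right)} = -1$ ($r{\left(Y \right)} = -3 + 2 = -1$)
$I = -32$ ($I = 21 - 53 = -32$)
$B{\left(u \right)} = 67 - 2 u$ ($B{\left(u \right)} = -5 - \left(-72 + 2 u\right) = 67 - 2 u$)
$Z = -2946$ ($Z = \left(-32\right) 94 + 62 = -3008 + 62 = -2946$)
$B{\left(K r{\left(3 \right)} 4 \right)} + Z = \left(67 - 2 \cdot 0 \left(-1\right) 4\right) - 2946 = \left(67 - 2 \cdot 0 \cdot 4\right) - 2946 = \left(67 - 0\right) - 2946 = \left(67 + 0\right) - 2946 = 67 - 2946 = -2879$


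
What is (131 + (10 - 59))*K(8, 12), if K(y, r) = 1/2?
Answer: 41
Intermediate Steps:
K(y, r) = ½
(131 + (10 - 59))*K(8, 12) = (131 + (10 - 59))*(½) = (131 - 49)*(½) = 82*(½) = 41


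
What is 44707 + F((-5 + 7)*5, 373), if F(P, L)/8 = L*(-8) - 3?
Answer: 20811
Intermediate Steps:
F(P, L) = -24 - 64*L (F(P, L) = 8*(L*(-8) - 3) = 8*(-8*L - 3) = 8*(-3 - 8*L) = -24 - 64*L)
44707 + F((-5 + 7)*5, 373) = 44707 + (-24 - 64*373) = 44707 + (-24 - 23872) = 44707 - 23896 = 20811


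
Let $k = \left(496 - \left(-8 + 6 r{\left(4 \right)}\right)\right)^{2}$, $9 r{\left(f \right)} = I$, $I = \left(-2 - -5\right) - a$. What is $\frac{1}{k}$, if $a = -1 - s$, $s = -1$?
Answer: $\frac{1}{252004} \approx 3.9682 \cdot 10^{-6}$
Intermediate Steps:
$a = 0$ ($a = -1 - -1 = -1 + 1 = 0$)
$I = 3$ ($I = \left(-2 - -5\right) - 0 = \left(-2 + 5\right) + 0 = 3 + 0 = 3$)
$r{\left(f \right)} = \frac{1}{3}$ ($r{\left(f \right)} = \frac{1}{9} \cdot 3 = \frac{1}{3}$)
$k = 252004$ ($k = \left(496 + \left(8 - 2\right)\right)^{2} = \left(496 + 6\right)^{2} = 502^{2} = 252004$)
$\frac{1}{k} = \frac{1}{252004}$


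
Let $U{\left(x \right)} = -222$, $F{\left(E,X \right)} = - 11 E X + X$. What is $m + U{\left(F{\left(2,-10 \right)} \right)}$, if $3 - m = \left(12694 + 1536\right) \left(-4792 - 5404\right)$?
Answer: $145088861$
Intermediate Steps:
$F{\left(E,X \right)} = X - 11 E X$ ($F{\left(E,X \right)} = - 11 E X + X = X - 11 E X$)
$m = 145089083$ ($m = 3 - \left(12694 + 1536\right) \left(-4792 - 5404\right) = 3 - 14230 \left(-10196\right) = 3 - -145089080 = 3 + 145089080 = 145089083$)
$m + U{\left(F{\left(2,-10 \right)} \right)} = 145089083 - 222 = 145088861$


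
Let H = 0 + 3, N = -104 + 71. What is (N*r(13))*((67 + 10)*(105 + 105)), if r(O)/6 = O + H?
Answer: -51226560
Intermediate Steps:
N = -33
H = 3
r(O) = 18 + 6*O (r(O) = 6*(O + 3) = 6*(3 + O) = 18 + 6*O)
(N*r(13))*((67 + 10)*(105 + 105)) = (-33*(18 + 6*13))*((67 + 10)*(105 + 105)) = (-33*(18 + 78))*(77*210) = -33*96*16170 = -3168*16170 = -51226560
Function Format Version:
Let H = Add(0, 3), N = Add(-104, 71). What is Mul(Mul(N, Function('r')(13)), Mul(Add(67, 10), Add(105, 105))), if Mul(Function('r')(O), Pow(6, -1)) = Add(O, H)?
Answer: -51226560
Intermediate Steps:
N = -33
H = 3
Function('r')(O) = Add(18, Mul(6, O)) (Function('r')(O) = Mul(6, Add(O, 3)) = Mul(6, Add(3, O)) = Add(18, Mul(6, O)))
Mul(Mul(N, Function('r')(13)), Mul(Add(67, 10), Add(105, 105))) = Mul(Mul(-33, Add(18, Mul(6, 13))), Mul(Add(67, 10), Add(105, 105))) = Mul(Mul(-33, Add(18, 78)), Mul(77, 210)) = Mul(Mul(-33, 96), 16170) = Mul(-3168, 16170) = -51226560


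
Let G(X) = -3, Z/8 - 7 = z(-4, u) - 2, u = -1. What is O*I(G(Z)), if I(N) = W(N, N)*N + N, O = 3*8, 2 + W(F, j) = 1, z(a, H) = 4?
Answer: 0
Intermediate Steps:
W(F, j) = -1 (W(F, j) = -2 + 1 = -1)
Z = 72 (Z = 56 + 8*(4 - 2) = 56 + 8*2 = 56 + 16 = 72)
O = 24
I(N) = 0 (I(N) = -N + N = 0)
O*I(G(Z)) = 24*0 = 0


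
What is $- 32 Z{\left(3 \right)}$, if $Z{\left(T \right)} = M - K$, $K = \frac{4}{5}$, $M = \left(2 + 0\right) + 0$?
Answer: $- \frac{192}{5} \approx -38.4$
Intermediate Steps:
$M = 2$ ($M = 2 + 0 = 2$)
$K = \frac{4}{5}$ ($K = 4 \cdot \frac{1}{5} = \frac{4}{5} \approx 0.8$)
$Z{\left(T \right)} = \frac{6}{5}$ ($Z{\left(T \right)} = 2 - \frac{4}{5} = \frac{6}{5}$)
$- 32 Z{\left(3 \right)} = \left(-32\right) \frac{6}{5} = - \frac{192}{5}$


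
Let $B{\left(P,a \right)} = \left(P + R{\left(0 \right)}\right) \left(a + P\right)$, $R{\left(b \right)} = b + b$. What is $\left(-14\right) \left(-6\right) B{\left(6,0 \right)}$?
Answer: $3024$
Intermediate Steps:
$R{\left(b \right)} = 2 b$
$B{\left(P,a \right)} = P \left(P + a\right)$ ($B{\left(P,a \right)} = \left(P + 2 \cdot 0\right) \left(a + P\right) = \left(P + 0\right) \left(P + a\right) = P \left(P + a\right)$)
$\left(-14\right) \left(-6\right) B{\left(6,0 \right)} = \left(-14\right) \left(-6\right) 6 \left(6 + 0\right) = 84 \cdot 6 \cdot 6 = 84 \cdot 36 = 3024$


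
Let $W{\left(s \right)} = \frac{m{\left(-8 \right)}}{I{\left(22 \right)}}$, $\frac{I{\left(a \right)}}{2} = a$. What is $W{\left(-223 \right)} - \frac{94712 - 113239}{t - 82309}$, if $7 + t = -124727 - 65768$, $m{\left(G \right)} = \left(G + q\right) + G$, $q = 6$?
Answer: $- \frac{161059}{545622} \approx -0.29518$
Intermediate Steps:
$I{\left(a \right)} = 2 a$
$m{\left(G \right)} = 6 + 2 G$ ($m{\left(G \right)} = \left(G + 6\right) + G = \left(6 + G\right) + G = 6 + 2 G$)
$t = -190502$ ($t = -7 - 190495 = -190502$)
$W{\left(s \right)} = - \frac{5}{22}$ ($W{\left(s \right)} = \frac{6 + 2 \left(-8\right)}{2 \cdot 22} = \frac{6 - 16}{44} = \left(-10\right) \frac{1}{44} = - \frac{5}{22}$)
$W{\left(-223 \right)} - \frac{94712 - 113239}{t - 82309} = - \frac{5}{22} - \frac{94712 - 113239}{-190502 - 82309} = - \frac{5}{22} - - \frac{18527}{-272811} = - \frac{5}{22} - \left(-18527\right) \left(- \frac{1}{272811}\right) = - \frac{5}{22} - \frac{18527}{272811} = - \frac{161059}{545622}$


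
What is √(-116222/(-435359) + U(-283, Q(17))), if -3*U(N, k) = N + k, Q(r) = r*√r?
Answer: √(161372687233251 - 9666410402931*√17)/1306077 ≈ 8.4401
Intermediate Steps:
Q(r) = r^(3/2)
U(N, k) = -N/3 - k/3 (U(N, k) = -(N + k)/3 = -N/3 - k/3)
√(-116222/(-435359) + U(-283, Q(17))) = √(-116222/(-435359) + (-⅓*(-283) - 17*√17/3)) = √(-116222*(-1/435359) + (283/3 - 17*√17/3)) = √(116222/435359 + (283/3 - 17*√17/3)) = √(123555263/1306077 - 17*√17/3)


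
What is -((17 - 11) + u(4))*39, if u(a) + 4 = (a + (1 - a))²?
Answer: -117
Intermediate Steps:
u(a) = -3 (u(a) = -4 + (a + (1 - a))² = -4 + 1² = -4 + 1 = -3)
-((17 - 11) + u(4))*39 = -((17 - 11) - 3)*39 = -(6 - 3)*39 = -3*39 = -1*117 = -117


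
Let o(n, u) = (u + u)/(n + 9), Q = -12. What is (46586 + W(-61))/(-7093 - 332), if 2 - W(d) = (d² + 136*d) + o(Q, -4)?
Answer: -153481/22275 ≈ -6.8903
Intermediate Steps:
o(n, u) = 2*u/(9 + n) (o(n, u) = (2*u)/(9 + n) = 2*u/(9 + n))
W(d) = -⅔ - d² - 136*d (W(d) = 2 - ((d² + 136*d) + 2*(-4)/(9 - 12)) = 2 - ((d² + 136*d) + 2*(-4)/(-3)) = 2 - ((d² + 136*d) + 2*(-4)*(-⅓)) = 2 - ((d² + 136*d) + 8/3) = 2 - (8/3 + d² + 136*d) = 2 + (-8/3 - d² - 136*d) = -⅔ - d² - 136*d)
(46586 + W(-61))/(-7093 - 332) = (46586 + (-⅔ - 1*(-61)² - 136*(-61)))/(-7093 - 332) = (46586 + (-⅔ - 1*3721 + 8296))/(-7425) = (46586 + (-⅔ - 3721 + 8296))*(-1/7425) = (46586 + 13723/3)*(-1/7425) = (153481/3)*(-1/7425) = -153481/22275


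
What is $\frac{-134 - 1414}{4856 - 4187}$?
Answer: $- \frac{516}{223} \approx -2.3139$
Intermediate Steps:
$\frac{-134 - 1414}{4856 - 4187} = - \frac{1548}{669} = \left(-1548\right) \frac{1}{669} = - \frac{516}{223}$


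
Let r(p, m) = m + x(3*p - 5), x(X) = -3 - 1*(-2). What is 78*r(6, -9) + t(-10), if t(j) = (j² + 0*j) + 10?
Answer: -670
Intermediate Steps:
x(X) = -1 (x(X) = -3 + 2 = -1)
r(p, m) = -1 + m (r(p, m) = m - 1 = -1 + m)
t(j) = 10 + j² (t(j) = (j² + 0) + 10 = j² + 10 = 10 + j²)
78*r(6, -9) + t(-10) = 78*(-1 - 9) + (10 + (-10)²) = 78*(-10) + (10 + 100) = -780 + 110 = -670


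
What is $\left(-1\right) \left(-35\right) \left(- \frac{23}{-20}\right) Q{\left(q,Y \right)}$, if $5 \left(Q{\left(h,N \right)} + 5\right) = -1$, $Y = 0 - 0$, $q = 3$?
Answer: $- \frac{2093}{10} \approx -209.3$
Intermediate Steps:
$Y = 0$ ($Y = 0 + 0 = 0$)
$Q{\left(h,N \right)} = - \frac{26}{5}$ ($Q{\left(h,N \right)} = -5 + \frac{1}{5} \left(-1\right) = -5 - \frac{1}{5} = - \frac{26}{5}$)
$\left(-1\right) \left(-35\right) \left(- \frac{23}{-20}\right) Q{\left(q,Y \right)} = \left(-1\right) \left(-35\right) \left(- \frac{23}{-20}\right) \left(- \frac{26}{5}\right) = 35 \left(\left(-23\right) \left(- \frac{1}{20}\right)\right) \left(- \frac{26}{5}\right) = 35 \cdot \frac{23}{20} \left(- \frac{26}{5}\right) = \frac{161}{4} \left(- \frac{26}{5}\right) = - \frac{2093}{10}$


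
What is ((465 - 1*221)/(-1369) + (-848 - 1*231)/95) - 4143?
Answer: -540318196/130055 ≈ -4154.5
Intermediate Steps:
((465 - 1*221)/(-1369) + (-848 - 1*231)/95) - 4143 = ((465 - 221)*(-1/1369) + (-848 - 231)*(1/95)) - 4143 = (244*(-1/1369) - 1079*1/95) - 4143 = (-244/1369 - 1079/95) - 4143 = -1500331/130055 - 4143 = -540318196/130055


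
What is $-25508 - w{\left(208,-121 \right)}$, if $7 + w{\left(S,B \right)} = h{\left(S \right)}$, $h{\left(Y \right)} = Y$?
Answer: $-25709$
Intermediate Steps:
$w{\left(S,B \right)} = -7 + S$
$-25508 - w{\left(208,-121 \right)} = -25508 - \left(-7 + 208\right) = -25508 - 201 = -25709$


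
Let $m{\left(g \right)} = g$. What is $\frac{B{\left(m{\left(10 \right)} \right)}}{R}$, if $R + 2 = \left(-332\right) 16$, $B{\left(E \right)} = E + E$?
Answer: $- \frac{10}{2657} \approx -0.0037636$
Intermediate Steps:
$B{\left(E \right)} = 2 E$
$R = -5314$ ($R = -2 - 5312 = -5314$)
$\frac{B{\left(m{\left(10 \right)} \right)}}{R} = \frac{2 \cdot 10}{-5314} = 20 \left(- \frac{1}{5314}\right) = - \frac{10}{2657}$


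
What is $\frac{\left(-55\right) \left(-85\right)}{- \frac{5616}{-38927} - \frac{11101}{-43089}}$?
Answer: $\frac{7841496726525}{674116451} \approx 11632.0$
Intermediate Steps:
$\frac{\left(-55\right) \left(-85\right)}{- \frac{5616}{-38927} - \frac{11101}{-43089}} = \frac{4675}{\left(-5616\right) \left(- \frac{1}{38927}\right) - - \frac{11101}{43089}} = \frac{4675}{\frac{5616}{38927} + \frac{11101}{43089}} = \frac{4675}{\frac{674116451}{1677325503}} = 4675 \cdot \frac{1677325503}{674116451} = \frac{7841496726525}{674116451}$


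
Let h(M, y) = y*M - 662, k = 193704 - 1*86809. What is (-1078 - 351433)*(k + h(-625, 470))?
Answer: 66101805187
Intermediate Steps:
k = 106895 (k = 193704 - 86809 = 106895)
h(M, y) = -662 + M*y (h(M, y) = M*y - 662 = -662 + M*y)
(-1078 - 351433)*(k + h(-625, 470)) = (-1078 - 351433)*(106895 + (-662 - 625*470)) = -352511*(106895 + (-662 - 293750)) = -352511*(106895 - 294412) = -352511*(-187517) = 66101805187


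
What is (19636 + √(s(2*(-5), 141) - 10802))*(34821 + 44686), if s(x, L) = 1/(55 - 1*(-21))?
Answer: 1561199452 + 79507*I*√15598069/38 ≈ 1.5612e+9 + 8.2634e+6*I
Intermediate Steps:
s(x, L) = 1/76 (s(x, L) = 1/(55 + 21) = 1/76)
(19636 + √(s(2*(-5), 141) - 10802))*(34821 + 44686) = (19636 + √(1/76 - 10802))*(34821 + 44686) = (19636 + √(-820951/76))*79507 = (19636 + I*√15598069/38)*79507 = 1561199452 + 79507*I*√15598069/38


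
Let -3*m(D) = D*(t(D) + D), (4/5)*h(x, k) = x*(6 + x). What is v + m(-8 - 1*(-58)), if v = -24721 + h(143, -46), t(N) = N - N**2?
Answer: 167651/4 ≈ 41913.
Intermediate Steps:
h(x, k) = 5*x*(6 + x)/4 (h(x, k) = 5*(x*(6 + x))/4 = 5*x*(6 + x)/4)
m(D) = -D*(D + D*(1 - D))/3 (m(D) = -D*(D*(1 - D) + D)/3 = -D*(D + D*(1 - D))/3)
v = 7651/4 (v = -24721 + (5/4)*143*(6 + 143) = -24721 + (5/4)*143*149 = -24721 + 106535/4 = 7651/4 ≈ 1912.8)
v + m(-8 - 1*(-58)) = 7651/4 + (-8 - 1*(-58))**2*(-2 + (-8 - 1*(-58)))/3 = 7651/4 + (-8 + 58)**2*(-2 + (-8 + 58))/3 = 7651/4 + (1/3)*50**2*(-2 + 50) = 7651/4 + (1/3)*2500*48 = 7651/4 + 40000 = 167651/4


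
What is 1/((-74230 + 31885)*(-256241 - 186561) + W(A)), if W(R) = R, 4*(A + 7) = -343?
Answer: 4/75001802389 ≈ 5.3332e-11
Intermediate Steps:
A = -371/4 (A = -7 + (1/4)*(-343) = -7 - 343/4 = -371/4 ≈ -92.750)
1/((-74230 + 31885)*(-256241 - 186561) + W(A)) = 1/((-74230 + 31885)*(-256241 - 186561) - 371/4) = 1/(-42345*(-442802) - 371/4) = 1/(18750450690 - 371/4) = 1/(75001802389/4) = 4/75001802389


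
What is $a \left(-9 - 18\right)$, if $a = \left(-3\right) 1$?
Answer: $81$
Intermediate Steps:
$a = -3$
$a \left(-9 - 18\right) = - 3 \left(-9 - 18\right) = \left(-3\right) \left(-27\right) = 81$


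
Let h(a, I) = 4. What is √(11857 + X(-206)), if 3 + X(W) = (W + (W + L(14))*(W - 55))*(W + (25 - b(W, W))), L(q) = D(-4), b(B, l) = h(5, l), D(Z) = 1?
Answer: 7*I*√200989 ≈ 3138.2*I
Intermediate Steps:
b(B, l) = 4
L(q) = 1
X(W) = -3 + (21 + W)*(W + (1 + W)*(-55 + W)) (X(W) = -3 + (W + (W + 1)*(W - 55))*(W + (25 - 1*4)) = -3 + (W + (1 + W)*(-55 + W))*(W + (25 - 4)) = -3 + (W + (1 + W)*(-55 + W))*(W + 21) = -3 + (W + (1 + W)*(-55 + W))*(21 + W) = -3 + (21 + W)*(W + (1 + W)*(-55 + W)))
√(11857 + X(-206)) = √(11857 + (-1158 + (-206)³ - 1168*(-206) - 32*(-206)²)) = √(11857 + (-1158 - 8741816 + 240608 - 32*42436)) = √(11857 + (-1158 - 8741816 + 240608 - 1357952)) = √(11857 - 9860318) = √(-9848461) = 7*I*√200989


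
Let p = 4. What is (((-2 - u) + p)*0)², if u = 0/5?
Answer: 0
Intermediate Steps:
u = 0 (u = 0*(⅕) = 0)
(((-2 - u) + p)*0)² = (((-2 - 1*0) + 4)*0)² = (((-2 + 0) + 4)*0)² = ((-2 + 4)*0)² = (2*0)² = 0² = 0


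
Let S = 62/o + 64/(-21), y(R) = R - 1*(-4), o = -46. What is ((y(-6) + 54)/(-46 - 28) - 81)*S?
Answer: 6417829/17871 ≈ 359.12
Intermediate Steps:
y(R) = 4 + R (y(R) = R + 4 = 4 + R)
S = -2123/483 (S = 62/(-46) + 64/(-21) = 62*(-1/46) + 64*(-1/21) = -31/23 - 64/21 = -2123/483 ≈ -4.3954)
((y(-6) + 54)/(-46 - 28) - 81)*S = (((4 - 6) + 54)/(-46 - 28) - 81)*(-2123/483) = ((-2 + 54)/(-74) - 81)*(-2123/483) = (52*(-1/74) - 81)*(-2123/483) = (-26/37 - 81)*(-2123/483) = -3023/37*(-2123/483) = 6417829/17871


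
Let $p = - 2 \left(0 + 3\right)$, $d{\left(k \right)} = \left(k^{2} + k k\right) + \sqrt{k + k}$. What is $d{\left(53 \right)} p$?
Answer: $-33708 - 6 \sqrt{106} \approx -33770.0$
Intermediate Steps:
$d{\left(k \right)} = 2 k^{2} + \sqrt{2} \sqrt{k}$ ($d{\left(k \right)} = \left(k^{2} + k^{2}\right) + \sqrt{2 k} = 2 k^{2} + \sqrt{2} \sqrt{k}$)
$p = -6$ ($p = \left(-2\right) 3 = -6$)
$d{\left(53 \right)} p = \left(2 \cdot 53^{2} + \sqrt{2} \sqrt{53}\right) \left(-6\right) = \left(2 \cdot 2809 + \sqrt{106}\right) \left(-6\right) = \left(5618 + \sqrt{106}\right) \left(-6\right) = -33708 - 6 \sqrt{106}$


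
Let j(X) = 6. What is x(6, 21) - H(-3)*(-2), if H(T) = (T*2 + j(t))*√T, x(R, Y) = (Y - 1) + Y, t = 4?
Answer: 41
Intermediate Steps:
x(R, Y) = -1 + 2*Y (x(R, Y) = (-1 + Y) + Y = -1 + 2*Y)
H(T) = √T*(6 + 2*T) (H(T) = (T*2 + 6)*√T = (2*T + 6)*√T = (6 + 2*T)*√T = √T*(6 + 2*T))
x(6, 21) - H(-3)*(-2) = (-1 + 2*21) - 2*√(-3)*(3 - 3)*(-2) = (-1 + 42) - 2*I*√3*0*(-2) = 41 - 1*0*(-2) = 41 + 0*(-2) = 41 + 0 = 41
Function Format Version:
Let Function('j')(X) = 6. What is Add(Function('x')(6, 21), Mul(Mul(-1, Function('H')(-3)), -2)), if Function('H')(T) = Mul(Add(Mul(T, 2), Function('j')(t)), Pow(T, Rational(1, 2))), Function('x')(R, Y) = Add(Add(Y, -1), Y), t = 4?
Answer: 41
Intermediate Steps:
Function('x')(R, Y) = Add(-1, Mul(2, Y)) (Function('x')(R, Y) = Add(Add(-1, Y), Y) = Add(-1, Mul(2, Y)))
Function('H')(T) = Mul(Pow(T, Rational(1, 2)), Add(6, Mul(2, T))) (Function('H')(T) = Mul(Add(Mul(T, 2), 6), Pow(T, Rational(1, 2))) = Mul(Add(Mul(2, T), 6), Pow(T, Rational(1, 2))) = Mul(Add(6, Mul(2, T)), Pow(T, Rational(1, 2))) = Mul(Pow(T, Rational(1, 2)), Add(6, Mul(2, T))))
Add(Function('x')(6, 21), Mul(Mul(-1, Function('H')(-3)), -2)) = Add(Add(-1, Mul(2, 21)), Mul(Mul(-1, Mul(2, Pow(-3, Rational(1, 2)), Add(3, -3))), -2)) = Add(Add(-1, 42), Mul(Mul(-1, Mul(2, Mul(I, Pow(3, Rational(1, 2))), 0)), -2)) = Add(41, Mul(Mul(-1, 0), -2)) = Add(41, Mul(0, -2)) = Add(41, 0) = 41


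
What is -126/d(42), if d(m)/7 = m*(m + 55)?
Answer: -3/679 ≈ -0.0044183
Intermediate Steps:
d(m) = 7*m*(55 + m) (d(m) = 7*(m*(m + 55)) = 7*(m*(55 + m)) = 7*m*(55 + m))
-126/d(42) = -126*1/(294*(55 + 42)) = -126/(7*42*97) = -126/28518 = -126*1/28518 = -3/679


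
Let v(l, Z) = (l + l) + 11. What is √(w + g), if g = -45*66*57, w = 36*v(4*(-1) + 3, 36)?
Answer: 9*I*√2086 ≈ 411.05*I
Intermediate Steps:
v(l, Z) = 11 + 2*l (v(l, Z) = 2*l + 11 = 11 + 2*l)
w = 324 (w = 36*(11 + 2*(4*(-1) + 3)) = 36*(11 + 2*(-4 + 3)) = 36*(11 + 2*(-1)) = 36*(11 - 2) = 36*9 = 324)
g = -169290 (g = -2970*57 = -169290)
√(w + g) = √(324 - 169290) = √(-168966) = 9*I*√2086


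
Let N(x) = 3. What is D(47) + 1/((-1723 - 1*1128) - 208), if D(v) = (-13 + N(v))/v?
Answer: -30637/143773 ≈ -0.21309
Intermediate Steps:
D(v) = -10/v (D(v) = (-13 + 3)/v = -10/v)
D(47) + 1/((-1723 - 1*1128) - 208) = -10/47 + 1/((-1723 - 1*1128) - 208) = -10*1/47 + 1/((-1723 - 1128) - 208) = -10/47 + 1/(-2851 - 208) = -10/47 + 1/(-3059) = -10/47 - 1/3059 = -30637/143773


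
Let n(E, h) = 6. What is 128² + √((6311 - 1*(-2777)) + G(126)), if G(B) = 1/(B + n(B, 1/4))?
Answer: 16384 + √39587361/66 ≈ 16479.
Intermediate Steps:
G(B) = 1/(6 + B) (G(B) = 1/(B + 6) = 1/(6 + B))
128² + √((6311 - 1*(-2777)) + G(126)) = 128² + √((6311 - 1*(-2777)) + 1/(6 + 126)) = 16384 + √((6311 + 2777) + 1/132) = 16384 + √(9088 + 1/132) = 16384 + √(1199617/132) = 16384 + √39587361/66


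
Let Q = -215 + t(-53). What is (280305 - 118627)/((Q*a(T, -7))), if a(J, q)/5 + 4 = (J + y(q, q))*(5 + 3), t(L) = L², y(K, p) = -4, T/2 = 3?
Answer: 80839/77820 ≈ 1.0388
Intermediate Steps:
T = 6 (T = 2*3 = 6)
Q = 2594 (Q = -215 + (-53)² = -215 + 2809 = 2594)
a(J, q) = -180 + 40*J (a(J, q) = -20 + 5*((J - 4)*(5 + 3)) = -20 + 5*((-4 + J)*8) = -20 + 5*(-32 + 8*J) = -20 + (-160 + 40*J) = -180 + 40*J)
(280305 - 118627)/((Q*a(T, -7))) = (280305 - 118627)/((2594*(-180 + 40*6))) = 161678/((2594*(-180 + 240))) = 161678/((2594*60)) = 161678/155640 = 161678*(1/155640) = 80839/77820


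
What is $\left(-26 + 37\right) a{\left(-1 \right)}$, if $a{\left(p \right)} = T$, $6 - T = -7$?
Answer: $143$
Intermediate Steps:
$T = 13$ ($T = 6 - -7 = 6 + 7 = 13$)
$a{\left(p \right)} = 13$
$\left(-26 + 37\right) a{\left(-1 \right)} = \left(-26 + 37\right) 13 = 11 \cdot 13 = 143$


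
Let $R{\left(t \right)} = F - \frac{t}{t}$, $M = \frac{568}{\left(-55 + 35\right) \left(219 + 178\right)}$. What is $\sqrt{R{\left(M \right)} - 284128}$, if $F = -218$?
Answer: $7 i \sqrt{5803} \approx 533.24 i$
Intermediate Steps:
$M = - \frac{142}{1985}$ ($M = \frac{568}{\left(-20\right) 397} = \frac{568}{-7940} = 568 \left(- \frac{1}{7940}\right) = - \frac{142}{1985} \approx -0.071537$)
$R{\left(t \right)} = -219$ ($R{\left(t \right)} = -218 - \frac{t}{t} = -218 - 1 = -219$)
$\sqrt{R{\left(M \right)} - 284128} = \sqrt{-219 - 284128} = \sqrt{-284347} = 7 i \sqrt{5803}$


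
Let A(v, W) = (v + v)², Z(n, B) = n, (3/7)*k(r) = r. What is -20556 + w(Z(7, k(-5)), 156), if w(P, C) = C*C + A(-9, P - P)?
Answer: 4104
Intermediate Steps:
k(r) = 7*r/3
A(v, W) = 4*v² (A(v, W) = (2*v)² = 4*v²)
w(P, C) = 324 + C² (w(P, C) = C*C + 4*(-9)² = C² + 4*81 = C² + 324 = 324 + C²)
-20556 + w(Z(7, k(-5)), 156) = -20556 + (324 + 156²) = -20556 + (324 + 24336) = -20556 + 24660 = 4104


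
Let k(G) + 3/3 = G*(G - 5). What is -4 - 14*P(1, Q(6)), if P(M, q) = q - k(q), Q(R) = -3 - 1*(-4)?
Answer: -88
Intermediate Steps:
k(G) = -1 + G*(-5 + G) (k(G) = -1 + G*(G - 5) = -1 + G*(-5 + G))
Q(R) = 1 (Q(R) = -3 + 4 = 1)
P(M, q) = 1 - q² + 6*q (P(M, q) = q - (-1 + q² - 5*q) = q + (1 - q² + 5*q) = 1 - q² + 6*q)
-4 - 14*P(1, Q(6)) = -4 - 14*(1 - 1*1² + 6*1) = -4 - 14*(1 - 1*1 + 6) = -4 - 14*(1 - 1 + 6) = -4 - 14*6 = -4 - 84 = -88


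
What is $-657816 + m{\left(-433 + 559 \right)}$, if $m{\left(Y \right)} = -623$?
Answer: $-658439$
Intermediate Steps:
$-657816 + m{\left(-433 + 559 \right)} = -657816 - 623 = -658439$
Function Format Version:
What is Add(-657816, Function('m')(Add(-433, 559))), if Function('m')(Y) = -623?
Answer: -658439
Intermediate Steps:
Add(-657816, Function('m')(Add(-433, 559))) = Add(-657816, -623) = -658439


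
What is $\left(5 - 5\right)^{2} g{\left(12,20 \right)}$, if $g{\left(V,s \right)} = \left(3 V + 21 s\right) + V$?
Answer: $0$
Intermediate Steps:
$g{\left(V,s \right)} = 4 V + 21 s$
$\left(5 - 5\right)^{2} g{\left(12,20 \right)} = \left(5 - 5\right)^{2} \left(4 \cdot 12 + 21 \cdot 20\right) = 0^{2} \left(48 + 420\right) = 0 \cdot 468 = 0$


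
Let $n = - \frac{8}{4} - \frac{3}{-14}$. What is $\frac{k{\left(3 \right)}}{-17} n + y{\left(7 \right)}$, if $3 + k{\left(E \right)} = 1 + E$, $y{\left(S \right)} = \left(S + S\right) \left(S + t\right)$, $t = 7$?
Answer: $\frac{46673}{238} \approx 196.1$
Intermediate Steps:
$y{\left(S \right)} = 2 S \left(7 + S\right)$ ($y{\left(S \right)} = \left(S + S\right) \left(S + 7\right) = 2 S \left(7 + S\right)$)
$k{\left(E \right)} = -2 + E$ ($k{\left(E \right)} = -3 + \left(1 + E\right) = -2 + E$)
$n = - \frac{25}{14}$ ($n = \left(-8\right) \frac{1}{4} - - \frac{3}{14} = -2 + \frac{3}{14} = - \frac{25}{14} \approx -1.7857$)
$\frac{k{\left(3 \right)}}{-17} n + y{\left(7 \right)} = \frac{-2 + 3}{-17} \left(- \frac{25}{14}\right) + 2 \cdot 7 \left(7 + 7\right) = 1 \left(- \frac{1}{17}\right) \left(- \frac{25}{14}\right) + 2 \cdot 7 \cdot 14 = \left(- \frac{1}{17}\right) \left(- \frac{25}{14}\right) + 196 = \frac{25}{238} + 196 = \frac{46673}{238}$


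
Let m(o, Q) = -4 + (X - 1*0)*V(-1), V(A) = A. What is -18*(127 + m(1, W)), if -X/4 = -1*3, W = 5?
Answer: -1998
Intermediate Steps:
X = 12 (X = -(-4)*3 = -4*(-3) = 12)
m(o, Q) = -16 (m(o, Q) = -4 + (12 - 1*0)*(-1) = -4 + (12 + 0)*(-1) = -4 + 12*(-1) = -4 - 12 = -16)
-18*(127 + m(1, W)) = -18*(127 - 16) = -18*111 = -1998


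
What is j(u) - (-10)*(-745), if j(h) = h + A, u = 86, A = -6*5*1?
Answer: -7394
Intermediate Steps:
A = -30 (A = -30*1 = -30)
j(h) = -30 + h (j(h) = h - 30 = -30 + h)
j(u) - (-10)*(-745) = (-30 + 86) - (-10)*(-745) = 56 - 1*7450 = 56 - 7450 = -7394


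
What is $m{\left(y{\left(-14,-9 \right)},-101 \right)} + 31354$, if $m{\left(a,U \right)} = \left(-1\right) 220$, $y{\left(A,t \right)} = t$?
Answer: $31134$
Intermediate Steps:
$m{\left(a,U \right)} = -220$
$m{\left(y{\left(-14,-9 \right)},-101 \right)} + 31354 = -220 + 31354 = 31134$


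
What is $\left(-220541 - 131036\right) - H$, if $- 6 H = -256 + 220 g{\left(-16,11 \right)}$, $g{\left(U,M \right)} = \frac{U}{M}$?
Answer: $-351673$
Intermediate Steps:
$H = 96$ ($H = - \frac{-256 + 220 \left(- \frac{16}{11}\right)}{6} = - \frac{-256 - 320}{6} = \left(- \frac{1}{6}\right) \left(-576\right) = 96$)
$\left(-220541 - 131036\right) - H = \left(-220541 - 131036\right) - 96 = -351577 - 96 = -351673$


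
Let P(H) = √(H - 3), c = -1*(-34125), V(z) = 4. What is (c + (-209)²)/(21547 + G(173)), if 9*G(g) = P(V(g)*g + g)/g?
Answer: 4064219222952618/1125513862644179 - 121143942*√862/1125513862644179 ≈ 3.6110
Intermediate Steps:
c = 34125
P(H) = √(-3 + H)
G(g) = √(-3 + 5*g)/(9*g) (G(g) = (√(-3 + (4*g + g))/g)/9 = (√(-3 + 5*g)/g)/9 = √(-3 + 5*g)/(9*g))
(c + (-209)²)/(21547 + G(173)) = (34125 + (-209)²)/(21547 + (⅑)*√(-3 + 5*173)/173) = (34125 + 43681)/(21547 + (⅑)*(1/173)*√(-3 + 865)) = 77806/(21547 + (⅑)*(1/173)*√862) = 77806/(21547 + √862/1557)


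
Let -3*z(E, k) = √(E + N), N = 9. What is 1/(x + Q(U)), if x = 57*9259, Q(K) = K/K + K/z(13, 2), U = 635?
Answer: 11610808/6127762844287 + 1905*√22/6127762844287 ≈ 1.8962e-6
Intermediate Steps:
z(E, k) = -√(9 + E)/3 (z(E, k) = -√(E + 9)/3 = -√(9 + E)/3)
Q(K) = 1 - 3*K*√22/22 (Q(K) = K/K + K/((-√(9 + 13)/3)) = 1 + K/((-√22/3)) = 1 + K*(-3*√22/22) = 1 - 3*K*√22/22)
x = 527763
1/(x + Q(U)) = 1/(527763 + (1 - 3/22*635*√22)) = 1/(527763 + (1 - 1905*√22/22)) = 1/(527764 - 1905*√22/22)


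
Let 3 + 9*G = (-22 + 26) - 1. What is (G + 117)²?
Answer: 13689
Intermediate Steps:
G = 0 (G = -⅓ + ((-22 + 26) - 1)/9 = -⅓ + (4 - 1)/9 = -⅓ + (⅑)*3 = -⅓ + ⅓ = 0)
(G + 117)² = (0 + 117)² = 117² = 13689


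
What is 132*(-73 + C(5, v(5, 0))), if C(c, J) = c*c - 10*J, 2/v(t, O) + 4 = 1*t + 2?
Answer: -7216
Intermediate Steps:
v(t, O) = 2/(-2 + t) (v(t, O) = 2/(-4 + (1*t + 2)) = 2/(-4 + (t + 2)) = 2/(-4 + (2 + t)) = 2/(-2 + t))
C(c, J) = c**2 - 10*J
132*(-73 + C(5, v(5, 0))) = 132*(-73 + (5**2 - 20/(-2 + 5))) = 132*(-73 + (25 - 20/3)) = 132*(-73 + 55/3) = 132*(-164/3) = -7216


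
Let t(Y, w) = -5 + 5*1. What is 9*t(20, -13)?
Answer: 0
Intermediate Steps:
t(Y, w) = 0 (t(Y, w) = -5 + 5 = 0)
9*t(20, -13) = 9*0 = 0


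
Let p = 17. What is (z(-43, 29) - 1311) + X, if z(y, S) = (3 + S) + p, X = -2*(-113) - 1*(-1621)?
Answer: 585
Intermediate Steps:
X = 1847 (X = 226 + 1621 = 1847)
z(y, S) = 20 + S (z(y, S) = (3 + S) + 17 = 20 + S)
(z(-43, 29) - 1311) + X = ((20 + 29) - 1311) + 1847 = (49 - 1311) + 1847 = -1262 + 1847 = 585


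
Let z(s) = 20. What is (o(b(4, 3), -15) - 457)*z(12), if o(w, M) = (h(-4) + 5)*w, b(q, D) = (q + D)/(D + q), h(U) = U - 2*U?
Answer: -8960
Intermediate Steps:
h(U) = -U
b(q, D) = 1 (b(q, D) = (D + q)/(D + q) = 1)
o(w, M) = 9*w (o(w, M) = (-1*(-4) + 5)*w = (4 + 5)*w = 9*w)
(o(b(4, 3), -15) - 457)*z(12) = (9*1 - 457)*20 = (9 - 457)*20 = -448*20 = -8960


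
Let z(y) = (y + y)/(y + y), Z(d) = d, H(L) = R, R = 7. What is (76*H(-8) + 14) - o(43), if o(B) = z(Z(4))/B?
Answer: 23477/43 ≈ 545.98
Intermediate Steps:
H(L) = 7
z(y) = 1 (z(y) = (2*y)/((2*y)) = (2*y)*(1/(2*y)) = 1)
o(B) = 1/B
(76*H(-8) + 14) - o(43) = (76*7 + 14) - 1/43 = (532 + 14) - 1*1/43 = 546 - 1/43 = 23477/43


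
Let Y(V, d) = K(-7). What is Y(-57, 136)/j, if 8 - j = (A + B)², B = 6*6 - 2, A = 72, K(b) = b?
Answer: 1/1604 ≈ 0.00062344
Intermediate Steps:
B = 34 (B = 36 - 2 = 34)
Y(V, d) = -7
j = -11228 (j = 8 - (72 + 34)² = 8 - 1*106² = 8 - 1*11236 = 8 - 11236 = -11228)
Y(-57, 136)/j = -7/(-11228) = -7*(-1/11228) = 1/1604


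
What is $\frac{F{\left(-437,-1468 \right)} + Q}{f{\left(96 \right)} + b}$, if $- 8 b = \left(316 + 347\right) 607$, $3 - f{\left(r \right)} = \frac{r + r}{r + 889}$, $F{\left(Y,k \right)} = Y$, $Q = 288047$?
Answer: $- \frac{755455600}{132127427} \approx -5.7176$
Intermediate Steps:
$f{\left(r \right)} = 3 - \frac{2 r}{889 + r}$ ($f{\left(r \right)} = 3 - \frac{r + r}{r + 889} = 3 - \frac{2 r}{889 + r}$)
$b = - \frac{402441}{8}$ ($b = - \frac{\left(316 + 347\right) 607}{8} = - \frac{663 \cdot 607}{8} = \left(- \frac{1}{8}\right) 402441 = - \frac{402441}{8} \approx -50305.0$)
$\frac{F{\left(-437,-1468 \right)} + Q}{f{\left(96 \right)} + b} = \frac{-437 + 288047}{\frac{2667 + 96}{889 + 96} - \frac{402441}{8}} = \frac{287610}{\frac{1}{985} \cdot 2763 - \frac{402441}{8}} = \frac{287610}{\frac{2763}{985} - \frac{402441}{8}} = \frac{287610}{- \frac{396382281}{7880}} = 287610 \left(- \frac{7880}{396382281}\right) = - \frac{755455600}{132127427}$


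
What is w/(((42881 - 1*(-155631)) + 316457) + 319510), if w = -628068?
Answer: -628068/834479 ≈ -0.75265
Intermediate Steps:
w/(((42881 - 1*(-155631)) + 316457) + 319510) = -628068/(((42881 - 1*(-155631)) + 316457) + 319510) = -628068/(((42881 + 155631) + 316457) + 319510) = -628068/((198512 + 316457) + 319510) = -628068/(514969 + 319510) = -628068/834479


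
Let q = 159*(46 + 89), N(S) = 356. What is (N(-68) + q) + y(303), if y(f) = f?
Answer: 22124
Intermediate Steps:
q = 21465 (q = 159*135 = 21465)
(N(-68) + q) + y(303) = (356 + 21465) + 303 = 21821 + 303 = 22124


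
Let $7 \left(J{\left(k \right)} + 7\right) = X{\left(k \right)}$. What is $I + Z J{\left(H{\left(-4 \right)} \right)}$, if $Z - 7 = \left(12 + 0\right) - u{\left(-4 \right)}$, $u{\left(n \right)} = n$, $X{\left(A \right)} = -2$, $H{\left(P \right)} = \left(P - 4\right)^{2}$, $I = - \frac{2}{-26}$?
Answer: $- \frac{15242}{91} \approx -167.49$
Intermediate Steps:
$I = \frac{1}{13}$ ($I = \left(-2\right) \left(- \frac{1}{26}\right) = \frac{1}{13} \approx 0.076923$)
$H{\left(P \right)} = \left(-4 + P\right)^{2}$
$J{\left(k \right)} = - \frac{51}{7}$ ($J{\left(k \right)} = -7 + \frac{1}{7} \left(-2\right) = -7 - \frac{2}{7} = - \frac{51}{7}$)
$Z = 23$ ($Z = 7 + \left(\left(12 + 0\right) - -4\right) = 7 + \left(12 + 4\right) = 7 + 16 = 23$)
$I + Z J{\left(H{\left(-4 \right)} \right)} = \frac{1}{13} + 23 \left(- \frac{51}{7}\right) = \frac{1}{13} - \frac{1173}{7} = - \frac{15242}{91}$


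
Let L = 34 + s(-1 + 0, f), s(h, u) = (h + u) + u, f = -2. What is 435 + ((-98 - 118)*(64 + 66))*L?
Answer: -813885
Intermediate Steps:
s(h, u) = h + 2*u
L = 29 (L = 34 + ((-1 + 0) + 2*(-2)) = 34 + (-1 - 4) = 34 - 5 = 29)
435 + ((-98 - 118)*(64 + 66))*L = 435 + ((-98 - 118)*(64 + 66))*29 = 435 - 216*130*29 = 435 - 28080*29 = 435 - 814320 = -813885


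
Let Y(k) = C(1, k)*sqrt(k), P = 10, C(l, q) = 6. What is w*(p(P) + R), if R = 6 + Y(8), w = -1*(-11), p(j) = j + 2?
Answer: 198 + 132*sqrt(2) ≈ 384.68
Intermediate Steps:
p(j) = 2 + j
Y(k) = 6*sqrt(k)
w = 11
R = 6 + 12*sqrt(2) (R = 6 + 6*sqrt(8) = 6 + 6*(2*sqrt(2)) = 6 + 12*sqrt(2) ≈ 22.971)
w*(p(P) + R) = 11*((2 + 10) + (6 + 12*sqrt(2))) = 11*(12 + (6 + 12*sqrt(2))) = 11*(18 + 12*sqrt(2)) = 198 + 132*sqrt(2)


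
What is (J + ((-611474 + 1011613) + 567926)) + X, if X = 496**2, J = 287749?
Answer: 1501830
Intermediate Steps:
X = 246016
(J + ((-611474 + 1011613) + 567926)) + X = (287749 + ((-611474 + 1011613) + 567926)) + 246016 = (287749 + (400139 + 567926)) + 246016 = (287749 + 968065) + 246016 = 1255814 + 246016 = 1501830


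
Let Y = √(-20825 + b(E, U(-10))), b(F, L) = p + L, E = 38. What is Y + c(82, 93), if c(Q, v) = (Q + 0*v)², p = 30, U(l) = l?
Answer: 6724 + I*√20805 ≈ 6724.0 + 144.24*I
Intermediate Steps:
b(F, L) = 30 + L
c(Q, v) = Q² (c(Q, v) = (Q + 0)² = Q²)
Y = I*√20805 (Y = √(-20825 + (30 - 10)) = √(-20825 + 20) = √(-20805) = I*√20805 ≈ 144.24*I)
Y + c(82, 93) = I*√20805 + 82² = I*√20805 + 6724 = 6724 + I*√20805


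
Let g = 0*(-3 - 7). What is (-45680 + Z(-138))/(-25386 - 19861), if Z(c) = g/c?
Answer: 45680/45247 ≈ 1.0096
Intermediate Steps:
g = 0 (g = 0*(-10) = 0)
Z(c) = 0 (Z(c) = 0/c = 0)
(-45680 + Z(-138))/(-25386 - 19861) = (-45680 + 0)/(-25386 - 19861) = -45680/(-45247) = -45680*(-1/45247) = 45680/45247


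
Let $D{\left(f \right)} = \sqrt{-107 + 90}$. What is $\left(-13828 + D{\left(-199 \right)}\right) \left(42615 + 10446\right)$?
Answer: $-733727508 + 53061 i \sqrt{17} \approx -7.3373 \cdot 10^{8} + 2.1878 \cdot 10^{5} i$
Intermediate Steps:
$D{\left(f \right)} = i \sqrt{17}$ ($D{\left(f \right)} = \sqrt{-17} = i \sqrt{17}$)
$\left(-13828 + D{\left(-199 \right)}\right) \left(42615 + 10446\right) = \left(-13828 + i \sqrt{17}\right) \left(42615 + 10446\right) = \left(-13828 + i \sqrt{17}\right) 53061 = -733727508 + 53061 i \sqrt{17}$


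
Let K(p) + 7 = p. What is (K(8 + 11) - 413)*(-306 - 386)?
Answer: 277492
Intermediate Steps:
K(p) = -7 + p
(K(8 + 11) - 413)*(-306 - 386) = ((-7 + (8 + 11)) - 413)*(-306 - 386) = ((-7 + 19) - 413)*(-692) = (12 - 413)*(-692) = -401*(-692) = 277492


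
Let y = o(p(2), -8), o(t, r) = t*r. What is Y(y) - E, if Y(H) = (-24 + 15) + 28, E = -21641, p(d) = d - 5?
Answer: 21660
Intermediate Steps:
p(d) = -5 + d
o(t, r) = r*t
y = 24 (y = -8*(-5 + 2) = -8*(-3) = 24)
Y(H) = 19 (Y(H) = -9 + 28 = 19)
Y(y) - E = 19 - 1*(-21641) = 19 + 21641 = 21660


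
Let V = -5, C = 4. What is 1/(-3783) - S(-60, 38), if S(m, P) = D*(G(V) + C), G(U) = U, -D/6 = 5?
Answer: -113491/3783 ≈ -30.000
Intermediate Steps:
D = -30 (D = -6*5 = -30)
S(m, P) = 30 (S(m, P) = -30*(-5 + 4) = -30*(-1) = 30)
1/(-3783) - S(-60, 38) = 1/(-3783) - 1*30 = -1/3783 - 30 = -113491/3783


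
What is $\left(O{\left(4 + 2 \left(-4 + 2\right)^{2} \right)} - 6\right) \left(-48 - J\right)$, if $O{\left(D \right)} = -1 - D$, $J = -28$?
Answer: $380$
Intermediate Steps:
$\left(O{\left(4 + 2 \left(-4 + 2\right)^{2} \right)} - 6\right) \left(-48 - J\right) = \left(\left(-1 - \left(4 + 2 \left(-4 + 2\right)^{2}\right)\right) - 6\right) \left(-48 - -28\right) = \left(\left(-1 - \left(4 + 2 \left(-2\right)^{2}\right)\right) - 6\right) \left(-48 + 28\right) = \left(\left(-1 - \left(4 + 2 \cdot 4\right)\right) - 6\right) \left(-20\right) = \left(\left(-1 - \left(4 + 8\right)\right) - 6\right) \left(-20\right) = \left(\left(-1 - 12\right) - 6\right) \left(-20\right) = \left(-13 - 6\right) \left(-20\right) = \left(-19\right) \left(-20\right) = 380$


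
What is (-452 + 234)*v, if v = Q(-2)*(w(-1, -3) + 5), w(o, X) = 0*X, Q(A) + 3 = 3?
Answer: 0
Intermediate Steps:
Q(A) = 0 (Q(A) = -3 + 3 = 0)
w(o, X) = 0
v = 0 (v = 0*(0 + 5) = 0*5 = 0)
(-452 + 234)*v = (-452 + 234)*0 = -218*0 = 0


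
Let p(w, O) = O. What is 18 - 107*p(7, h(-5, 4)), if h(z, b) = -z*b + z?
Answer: -1587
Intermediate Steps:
h(z, b) = z - b*z (h(z, b) = -b*z + z = z - b*z)
18 - 107*p(7, h(-5, 4)) = 18 - (-535)*(1 - 1*4) = 18 - (-535)*(1 - 4) = 18 - (-535)*(-3) = 18 - 107*15 = 18 - 1605 = -1587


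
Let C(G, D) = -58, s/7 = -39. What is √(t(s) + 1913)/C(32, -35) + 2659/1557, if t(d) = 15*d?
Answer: 2659/1557 - I*√2182/58 ≈ 1.7078 - 0.80538*I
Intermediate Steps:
s = -273 (s = 7*(-39) = -273)
√(t(s) + 1913)/C(32, -35) + 2659/1557 = √(15*(-273) + 1913)/(-58) + 2659/1557 = √(-4095 + 1913)*(-1/58) + 2659*(1/1557) = √(-2182)*(-1/58) + 2659/1557 = (I*√2182)*(-1/58) + 2659/1557 = -I*√2182/58 + 2659/1557 = 2659/1557 - I*√2182/58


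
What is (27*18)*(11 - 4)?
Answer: 3402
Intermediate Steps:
(27*18)*(11 - 4) = 486*7 = 3402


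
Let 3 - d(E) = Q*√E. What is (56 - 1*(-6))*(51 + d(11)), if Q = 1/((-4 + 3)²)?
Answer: 3348 - 62*√11 ≈ 3142.4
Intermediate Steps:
Q = 1 (Q = 1/((-1)²) = 1/1 = 1)
d(E) = 3 - √E
(56 - 1*(-6))*(51 + d(11)) = (56 - 1*(-6))*(51 + (3 - √11)) = (56 + 6)*(54 - √11) = 62*(54 - √11) = 3348 - 62*√11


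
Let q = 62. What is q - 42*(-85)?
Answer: 3632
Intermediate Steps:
q - 42*(-85) = 62 - 42*(-85) = 62 + 3570 = 3632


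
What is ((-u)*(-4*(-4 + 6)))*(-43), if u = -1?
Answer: 344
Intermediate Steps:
((-u)*(-4*(-4 + 6)))*(-43) = ((-1*(-1))*(-4*(-4 + 6)))*(-43) = (1*(-4*2))*(-43) = (1*(-8))*(-43) = -8*(-43) = 344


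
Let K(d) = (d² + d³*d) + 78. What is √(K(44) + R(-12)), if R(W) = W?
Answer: √3750098 ≈ 1936.5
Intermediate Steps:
K(d) = 78 + d² + d⁴ (K(d) = (d² + d⁴) + 78 = 78 + d² + d⁴)
√(K(44) + R(-12)) = √((78 + 44² + 44⁴) - 12) = √((78 + 1936 + 3748096) - 12) = √(3750110 - 12) = √3750098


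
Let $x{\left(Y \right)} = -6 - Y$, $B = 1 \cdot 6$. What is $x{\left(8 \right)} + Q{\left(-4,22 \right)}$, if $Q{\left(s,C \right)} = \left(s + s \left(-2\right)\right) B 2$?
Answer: $34$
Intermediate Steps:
$B = 6$
$Q{\left(s,C \right)} = - 12 s$ ($Q{\left(s,C \right)} = \left(s + s \left(-2\right)\right) 6 \cdot 2 = \left(s - 2 s\right) 6 \cdot 2 = - s 6 \cdot 2 = - 6 s 2 = - 12 s$)
$x{\left(8 \right)} + Q{\left(-4,22 \right)} = \left(-6 - 8\right) - -48 = \left(-6 - 8\right) + 48 = -14 + 48 = 34$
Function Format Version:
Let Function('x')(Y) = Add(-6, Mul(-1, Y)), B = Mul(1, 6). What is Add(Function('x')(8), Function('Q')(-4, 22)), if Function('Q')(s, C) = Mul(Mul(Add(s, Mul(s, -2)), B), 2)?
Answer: 34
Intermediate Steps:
B = 6
Function('Q')(s, C) = Mul(-12, s) (Function('Q')(s, C) = Mul(Mul(Add(s, Mul(s, -2)), 6), 2) = Mul(Mul(Add(s, Mul(-2, s)), 6), 2) = Mul(Mul(Mul(-1, s), 6), 2) = Mul(Mul(-6, s), 2) = Mul(-12, s))
Add(Function('x')(8), Function('Q')(-4, 22)) = Add(Add(-6, Mul(-1, 8)), Mul(-12, -4)) = Add(Add(-6, -8), 48) = Add(-14, 48) = 34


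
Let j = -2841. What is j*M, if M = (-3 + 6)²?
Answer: -25569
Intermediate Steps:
M = 9 (M = 3² = 9)
j*M = -2841*9 = -25569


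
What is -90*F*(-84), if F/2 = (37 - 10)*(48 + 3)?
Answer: 20820240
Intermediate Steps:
F = 2754 (F = 2*((37 - 10)*(48 + 3)) = 2*(27*51) = 2*1377 = 2754)
-90*F*(-84) = -90*2754*(-84) = -247860*(-84) = 20820240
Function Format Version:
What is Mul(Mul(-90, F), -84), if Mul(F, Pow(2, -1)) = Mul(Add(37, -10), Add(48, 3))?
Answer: 20820240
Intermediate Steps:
F = 2754 (F = Mul(2, Mul(Add(37, -10), Add(48, 3))) = Mul(2, Mul(27, 51)) = Mul(2, 1377) = 2754)
Mul(Mul(-90, F), -84) = Mul(Mul(-90, 2754), -84) = Mul(-247860, -84) = 20820240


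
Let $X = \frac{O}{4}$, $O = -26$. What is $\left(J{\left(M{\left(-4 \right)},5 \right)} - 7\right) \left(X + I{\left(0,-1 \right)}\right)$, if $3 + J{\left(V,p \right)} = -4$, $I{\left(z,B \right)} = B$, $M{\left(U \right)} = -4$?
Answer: $105$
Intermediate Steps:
$J{\left(V,p \right)} = -7$ ($J{\left(V,p \right)} = -3 - 4 = -7$)
$X = - \frac{13}{2}$ ($X = - \frac{26}{4} = \left(-26\right) \frac{1}{4} = - \frac{13}{2} \approx -6.5$)
$\left(J{\left(M{\left(-4 \right)},5 \right)} - 7\right) \left(X + I{\left(0,-1 \right)}\right) = \left(-7 - 7\right) \left(- \frac{13}{2} - 1\right) = \left(-7 - 7\right) \left(- \frac{15}{2}\right) = \left(-14\right) \left(- \frac{15}{2}\right) = 105$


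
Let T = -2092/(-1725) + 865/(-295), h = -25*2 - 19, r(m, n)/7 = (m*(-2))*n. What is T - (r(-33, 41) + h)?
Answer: -1920974572/101775 ≈ -18875.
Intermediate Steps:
r(m, n) = -14*m*n (r(m, n) = 7*((m*(-2))*n) = 7*((-2*m)*n) = 7*(-2*m*n) = -14*m*n)
h = -69 (h = -50 - 19 = -69)
T = -174997/101775 (T = -2092*(-1/1725) + 865*(-1/295) = 2092/1725 - 173/59 = -174997/101775 ≈ -1.7194)
T - (r(-33, 41) + h) = -174997/101775 - (-14*(-33)*41 - 69) = -174997/101775 - (18942 - 69) = -174997/101775 - 1*18873 = -174997/101775 - 18873 = -1920974572/101775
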